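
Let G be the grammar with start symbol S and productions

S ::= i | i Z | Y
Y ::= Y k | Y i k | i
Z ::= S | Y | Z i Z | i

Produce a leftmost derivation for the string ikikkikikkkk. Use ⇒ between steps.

S⇒Y⇒Yk⇒Ykk⇒Ykkk⇒Yikkkk⇒Yikikkkk⇒Ykikikkkk⇒Yikkikikkkk⇒Ykikkikikkkk⇒ikikkikikkkk

S ⇒ Y   [S ::= Y]
Y ⇒ Yk   [Y ::= Y k]
Yk ⇒ Ykk   [Y ::= Y k]
Ykk ⇒ Ykkk   [Y ::= Y k]
Ykkk ⇒ Yikkkk   [Y ::= Y i k]
Yikkkk ⇒ Yikikkkk   [Y ::= Y i k]
Yikikkkk ⇒ Ykikikkkk   [Y ::= Y k]
Ykikikkkk ⇒ Yikkikikkkk   [Y ::= Y i k]
Yikkikikkkk ⇒ Ykikkikikkkk   [Y ::= Y k]
Ykikkikikkkk ⇒ ikikkikikkkk   [Y ::= i]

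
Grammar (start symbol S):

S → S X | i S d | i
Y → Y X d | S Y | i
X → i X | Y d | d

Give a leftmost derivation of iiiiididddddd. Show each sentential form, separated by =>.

S => SX   [S → S X]
SX => SXX   [S → S X]
SXX => iSdXX   [S → i S d]
iSdXX => iiSddXX   [S → i S d]
iiSddXX => iiiSdddXX   [S → i S d]
iiiSdddXX => iiiSXdddXX   [S → S X]
iiiSXdddXX => iiiiSdXdddXX   [S → i S d]
iiiiSdXdddXX => iiiiidXdddXX   [S → i]
iiiiidXdddXX => iiiiidiXdddXX   [X → i X]
iiiiidiXdddXX => iiiiididdddXX   [X → d]
iiiiididdddXX => iiiiididddddX   [X → d]
iiiiididddddX => iiiiididddddd   [X → d]

S => SX => SXX => iSdXX => iiSddXX => iiiSdddXX => iiiSXdddXX => iiiiSdXdddXX => iiiiidXdddXX => iiiiidiXdddXX => iiiiididdddXX => iiiiididddddX => iiiiididddddd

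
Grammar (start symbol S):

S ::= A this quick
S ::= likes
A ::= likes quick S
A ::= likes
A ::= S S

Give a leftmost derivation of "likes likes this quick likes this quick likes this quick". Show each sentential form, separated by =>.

S => A this quick => S S this quick => A this quick S this quick => S S this quick S this quick => A this quick S this quick S this quick => S S this quick S this quick S this quick => likes S this quick S this quick S this quick => likes likes this quick S this quick S this quick => likes likes this quick likes this quick S this quick => likes likes this quick likes this quick likes this quick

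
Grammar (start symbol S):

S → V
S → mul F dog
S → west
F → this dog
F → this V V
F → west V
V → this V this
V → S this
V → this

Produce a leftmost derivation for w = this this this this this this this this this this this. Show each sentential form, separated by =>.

S => V => this V this => this S this this => this V this this => this S this this this => this V this this this => this this V this this this this => this this this V this this this this this => this this this this V this this this this this this => this this this this this this this this this this this

S => V   [S → V]
V => this V this   [V → this V this]
this V this => this S this this   [V → S this]
this S this this => this V this this   [S → V]
this V this this => this S this this this   [V → S this]
this S this this this => this V this this this   [S → V]
this V this this this => this this V this this this this   [V → this V this]
this this V this this this this => this this this V this this this this this   [V → this V this]
this this this V this this this this this => this this this this V this this this this this this   [V → this V this]
this this this this V this this this this this this => this this this this this this this this this this this   [V → this]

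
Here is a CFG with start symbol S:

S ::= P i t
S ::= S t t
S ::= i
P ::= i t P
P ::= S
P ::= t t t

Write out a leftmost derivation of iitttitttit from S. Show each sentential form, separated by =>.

S=>Pit=>Sit=>Sttit=>Pitttit=>Sitttit=>Sttitttit=>Pitttitttit=>Sitttitttit=>iitttitttit

S => Pit   [S ::= P i t]
Pit => Sit   [P ::= S]
Sit => Sttit   [S ::= S t t]
Sttit => Pitttit   [S ::= P i t]
Pitttit => Sitttit   [P ::= S]
Sitttit => Sttitttit   [S ::= S t t]
Sttitttit => Pitttitttit   [S ::= P i t]
Pitttitttit => Sitttitttit   [P ::= S]
Sitttitttit => iitttitttit   [S ::= i]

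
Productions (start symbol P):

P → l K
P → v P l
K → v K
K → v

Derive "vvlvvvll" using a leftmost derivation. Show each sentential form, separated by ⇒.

P ⇒ vPl ⇒ vvPll ⇒ vvlKll ⇒ vvlvKll ⇒ vvlvvKll ⇒ vvlvvvll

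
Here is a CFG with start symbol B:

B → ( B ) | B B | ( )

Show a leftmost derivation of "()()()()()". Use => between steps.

B => BB => BBB => ()BB => ()BBB => ()()BB => ()()BBB => ()()()BB => ()()()()B => ()()()()()

B => BB   [B → B B]
BB => BBB   [B → B B]
BBB => ()BB   [B → ( )]
()BB => ()BBB   [B → B B]
()BBB => ()()BB   [B → ( )]
()()BB => ()()BBB   [B → B B]
()()BBB => ()()()BB   [B → ( )]
()()()BB => ()()()()B   [B → ( )]
()()()()B => ()()()()()   [B → ( )]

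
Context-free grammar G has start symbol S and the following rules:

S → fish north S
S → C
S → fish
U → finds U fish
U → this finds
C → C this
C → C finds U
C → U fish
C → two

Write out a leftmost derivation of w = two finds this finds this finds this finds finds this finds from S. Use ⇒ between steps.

S ⇒ C ⇒ C finds U ⇒ C finds U finds U ⇒ C this finds U finds U ⇒ C finds U this finds U finds U ⇒ two finds U this finds U finds U ⇒ two finds this finds this finds U finds U ⇒ two finds this finds this finds this finds finds U ⇒ two finds this finds this finds this finds finds this finds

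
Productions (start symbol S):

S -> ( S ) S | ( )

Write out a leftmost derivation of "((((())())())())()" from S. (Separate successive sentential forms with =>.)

S => (S)S   [S -> ( S ) S]
(S)S => ((S)S)S   [S -> ( S ) S]
((S)S)S => (((S)S)S)S   [S -> ( S ) S]
(((S)S)S)S => ((((S)S)S)S)S   [S -> ( S ) S]
((((S)S)S)S)S => ((((())S)S)S)S   [S -> ( )]
((((())S)S)S)S => ((((())())S)S)S   [S -> ( )]
((((())())S)S)S => ((((())())())S)S   [S -> ( )]
((((())())())S)S => ((((())())())())S   [S -> ( )]
((((())())())())S => ((((())())())())()   [S -> ( )]

S => (S)S => ((S)S)S => (((S)S)S)S => ((((S)S)S)S)S => ((((())S)S)S)S => ((((())())S)S)S => ((((())())())S)S => ((((())())())())S => ((((())())())())()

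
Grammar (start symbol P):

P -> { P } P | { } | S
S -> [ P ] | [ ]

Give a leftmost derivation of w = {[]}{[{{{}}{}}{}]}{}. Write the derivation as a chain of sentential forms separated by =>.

P => {P}P => {S}P => {[]}P => {[]}{P}P => {[]}{S}P => {[]}{[P]}P => {[]}{[{P}P]}P => {[]}{[{{P}P}P]}P => {[]}{[{{{}}P}P]}P => {[]}{[{{{}}{}}P]}P => {[]}{[{{{}}{}}{}]}P => {[]}{[{{{}}{}}{}]}{}

P => {P}P   [P -> { P } P]
{P}P => {S}P   [P -> S]
{S}P => {[]}P   [S -> [ ]]
{[]}P => {[]}{P}P   [P -> { P } P]
{[]}{P}P => {[]}{S}P   [P -> S]
{[]}{S}P => {[]}{[P]}P   [S -> [ P ]]
{[]}{[P]}P => {[]}{[{P}P]}P   [P -> { P } P]
{[]}{[{P}P]}P => {[]}{[{{P}P}P]}P   [P -> { P } P]
{[]}{[{{P}P}P]}P => {[]}{[{{{}}P}P]}P   [P -> { }]
{[]}{[{{{}}P}P]}P => {[]}{[{{{}}{}}P]}P   [P -> { }]
{[]}{[{{{}}{}}P]}P => {[]}{[{{{}}{}}{}]}P   [P -> { }]
{[]}{[{{{}}{}}{}]}P => {[]}{[{{{}}{}}{}]}{}   [P -> { }]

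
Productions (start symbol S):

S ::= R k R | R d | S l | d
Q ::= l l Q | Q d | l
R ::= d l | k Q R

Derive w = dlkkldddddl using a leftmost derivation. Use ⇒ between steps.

S ⇒ RkR ⇒ dlkR ⇒ dlkkQR ⇒ dlkkQdR ⇒ dlkkQddR ⇒ dlkkQdddR ⇒ dlkkQddddR ⇒ dlkklddddR ⇒ dlkkldddddl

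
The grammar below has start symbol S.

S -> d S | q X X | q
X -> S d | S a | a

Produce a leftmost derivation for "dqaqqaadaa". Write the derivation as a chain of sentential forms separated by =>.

S => dS   [S -> d S]
dS => dqXX   [S -> q X X]
dqXX => dqaX   [X -> a]
dqaX => dqaSa   [X -> S a]
dqaSa => dqaqXXa   [S -> q X X]
dqaqXXa => dqaqSdXa   [X -> S d]
dqaqSdXa => dqaqqXXdXa   [S -> q X X]
dqaqqXXdXa => dqaqqaXdXa   [X -> a]
dqaqqaXdXa => dqaqqaadXa   [X -> a]
dqaqqaadXa => dqaqqaadaa   [X -> a]

S => dS => dqXX => dqaX => dqaSa => dqaqXXa => dqaqSdXa => dqaqqXXdXa => dqaqqaXdXa => dqaqqaadXa => dqaqqaadaa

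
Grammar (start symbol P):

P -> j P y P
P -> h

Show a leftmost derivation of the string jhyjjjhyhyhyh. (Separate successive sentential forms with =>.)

P => jPyP   [P -> j P y P]
jPyP => jhyP   [P -> h]
jhyP => jhyjPyP   [P -> j P y P]
jhyjPyP => jhyjjPyPyP   [P -> j P y P]
jhyjjPyPyP => jhyjjjPyPyPyP   [P -> j P y P]
jhyjjjPyPyPyP => jhyjjjhyPyPyP   [P -> h]
jhyjjjhyPyPyP => jhyjjjhyhyPyP   [P -> h]
jhyjjjhyhyPyP => jhyjjjhyhyhyP   [P -> h]
jhyjjjhyhyhyP => jhyjjjhyhyhyh   [P -> h]

P => jPyP => jhyP => jhyjPyP => jhyjjPyPyP => jhyjjjPyPyPyP => jhyjjjhyPyPyP => jhyjjjhyhyPyP => jhyjjjhyhyhyP => jhyjjjhyhyhyh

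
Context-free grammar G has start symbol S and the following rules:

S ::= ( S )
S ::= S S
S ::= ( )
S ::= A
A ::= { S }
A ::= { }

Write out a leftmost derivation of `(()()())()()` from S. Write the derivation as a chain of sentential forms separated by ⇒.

S ⇒ SS   [S ::= S S]
SS ⇒ SSS   [S ::= S S]
SSS ⇒ (S)SS   [S ::= ( S )]
(S)SS ⇒ (SS)SS   [S ::= S S]
(SS)SS ⇒ (SSS)SS   [S ::= S S]
(SSS)SS ⇒ (()SS)SS   [S ::= ( )]
(()SS)SS ⇒ (()()S)SS   [S ::= ( )]
(()()S)SS ⇒ (()()())SS   [S ::= ( )]
(()()())SS ⇒ (()()())()S   [S ::= ( )]
(()()())()S ⇒ (()()())()()   [S ::= ( )]

S ⇒ SS ⇒ SSS ⇒ (S)SS ⇒ (SS)SS ⇒ (SSS)SS ⇒ (()SS)SS ⇒ (()()S)SS ⇒ (()()())SS ⇒ (()()())()S ⇒ (()()())()()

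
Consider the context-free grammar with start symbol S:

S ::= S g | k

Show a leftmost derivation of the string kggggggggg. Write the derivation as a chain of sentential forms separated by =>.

S => Sg => Sgg => Sggg => Sgggg => Sggggg => Sgggggg => Sggggggg => Sgggggggg => Sggggggggg => kggggggggg

S => Sg   [S ::= S g]
Sg => Sgg   [S ::= S g]
Sgg => Sggg   [S ::= S g]
Sggg => Sgggg   [S ::= S g]
Sgggg => Sggggg   [S ::= S g]
Sggggg => Sgggggg   [S ::= S g]
Sgggggg => Sggggggg   [S ::= S g]
Sggggggg => Sgggggggg   [S ::= S g]
Sgggggggg => Sggggggggg   [S ::= S g]
Sggggggggg => kggggggggg   [S ::= k]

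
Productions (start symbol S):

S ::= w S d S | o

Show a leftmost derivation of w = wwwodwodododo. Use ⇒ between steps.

S ⇒ wSdS   [S ::= w S d S]
wSdS ⇒ wwSdSdS   [S ::= w S d S]
wwSdSdS ⇒ wwwSdSdSdS   [S ::= w S d S]
wwwSdSdSdS ⇒ wwwodSdSdS   [S ::= o]
wwwodSdSdS ⇒ wwwodwSdSdSdS   [S ::= w S d S]
wwwodwSdSdSdS ⇒ wwwodwodSdSdS   [S ::= o]
wwwodwodSdSdS ⇒ wwwodwododSdS   [S ::= o]
wwwodwododSdS ⇒ wwwodwodododS   [S ::= o]
wwwodwodododS ⇒ wwwodwodododo   [S ::= o]

S ⇒ wSdS ⇒ wwSdSdS ⇒ wwwSdSdSdS ⇒ wwwodSdSdS ⇒ wwwodwSdSdSdS ⇒ wwwodwodSdSdS ⇒ wwwodwododSdS ⇒ wwwodwodododS ⇒ wwwodwodododo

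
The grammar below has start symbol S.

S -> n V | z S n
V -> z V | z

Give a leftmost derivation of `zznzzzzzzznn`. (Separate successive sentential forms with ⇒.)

S⇒zSn⇒zzSnn⇒zznVnn⇒zznzVnn⇒zznzzVnn⇒zznzzzVnn⇒zznzzzzVnn⇒zznzzzzzVnn⇒zznzzzzzzVnn⇒zznzzzzzzznn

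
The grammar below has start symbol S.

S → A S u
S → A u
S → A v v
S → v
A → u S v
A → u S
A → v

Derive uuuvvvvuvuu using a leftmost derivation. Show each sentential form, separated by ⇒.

S ⇒ Au ⇒ uSu ⇒ uASuu ⇒ uuSSuu ⇒ uuAuSuu ⇒ uuuSvuSuu ⇒ uuuAvvvuSuu ⇒ uuuvvvvuSuu ⇒ uuuvvvvuvuu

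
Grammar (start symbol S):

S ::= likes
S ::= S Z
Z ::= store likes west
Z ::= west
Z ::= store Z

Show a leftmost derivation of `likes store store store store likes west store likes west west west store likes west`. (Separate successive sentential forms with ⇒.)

S ⇒ S Z ⇒ S Z Z ⇒ S Z Z Z ⇒ S Z Z Z Z ⇒ S Z Z Z Z Z ⇒ likes Z Z Z Z Z ⇒ likes store Z Z Z Z Z ⇒ likes store store Z Z Z Z Z ⇒ likes store store store Z Z Z Z Z ⇒ likes store store store store likes west Z Z Z Z ⇒ likes store store store store likes west store likes west Z Z Z ⇒ likes store store store store likes west store likes west west Z Z ⇒ likes store store store store likes west store likes west west west Z ⇒ likes store store store store likes west store likes west west west store likes west

S ⇒ S Z   [S ::= S Z]
S Z ⇒ S Z Z   [S ::= S Z]
S Z Z ⇒ S Z Z Z   [S ::= S Z]
S Z Z Z ⇒ S Z Z Z Z   [S ::= S Z]
S Z Z Z Z ⇒ S Z Z Z Z Z   [S ::= S Z]
S Z Z Z Z Z ⇒ likes Z Z Z Z Z   [S ::= likes]
likes Z Z Z Z Z ⇒ likes store Z Z Z Z Z   [Z ::= store Z]
likes store Z Z Z Z Z ⇒ likes store store Z Z Z Z Z   [Z ::= store Z]
likes store store Z Z Z Z Z ⇒ likes store store store Z Z Z Z Z   [Z ::= store Z]
likes store store store Z Z Z Z Z ⇒ likes store store store store likes west Z Z Z Z   [Z ::= store likes west]
likes store store store store likes west Z Z Z Z ⇒ likes store store store store likes west store likes west Z Z Z   [Z ::= store likes west]
likes store store store store likes west store likes west Z Z Z ⇒ likes store store store store likes west store likes west west Z Z   [Z ::= west]
likes store store store store likes west store likes west west Z Z ⇒ likes store store store store likes west store likes west west west Z   [Z ::= west]
likes store store store store likes west store likes west west west Z ⇒ likes store store store store likes west store likes west west west store likes west   [Z ::= store likes west]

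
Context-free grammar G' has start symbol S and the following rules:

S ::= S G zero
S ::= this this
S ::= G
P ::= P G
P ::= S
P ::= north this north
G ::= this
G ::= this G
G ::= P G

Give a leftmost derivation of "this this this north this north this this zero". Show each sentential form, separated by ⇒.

S ⇒ S G zero ⇒ this this G zero ⇒ this this this G zero ⇒ this this this P G zero ⇒ this this this S G zero ⇒ this this this G G zero ⇒ this this this P G G zero ⇒ this this this north this north G G zero ⇒ this this this north this north this G zero ⇒ this this this north this north this this zero

S ⇒ S G zero   [S ::= S G zero]
S G zero ⇒ this this G zero   [S ::= this this]
this this G zero ⇒ this this this G zero   [G ::= this G]
this this this G zero ⇒ this this this P G zero   [G ::= P G]
this this this P G zero ⇒ this this this S G zero   [P ::= S]
this this this S G zero ⇒ this this this G G zero   [S ::= G]
this this this G G zero ⇒ this this this P G G zero   [G ::= P G]
this this this P G G zero ⇒ this this this north this north G G zero   [P ::= north this north]
this this this north this north G G zero ⇒ this this this north this north this G zero   [G ::= this]
this this this north this north this G zero ⇒ this this this north this north this this zero   [G ::= this]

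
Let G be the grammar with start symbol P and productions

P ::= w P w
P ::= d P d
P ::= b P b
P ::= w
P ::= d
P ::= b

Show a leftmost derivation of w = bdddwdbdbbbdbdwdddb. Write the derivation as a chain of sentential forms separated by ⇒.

P ⇒ bPb ⇒ bdPdb ⇒ bddPddb ⇒ bdddPdddb ⇒ bdddwPwdddb ⇒ bdddwdPdwdddb ⇒ bdddwdbPbdwdddb ⇒ bdddwdbdPdbdwdddb ⇒ bdddwdbdbPbdbdwdddb ⇒ bdddwdbdbbbdbdwdddb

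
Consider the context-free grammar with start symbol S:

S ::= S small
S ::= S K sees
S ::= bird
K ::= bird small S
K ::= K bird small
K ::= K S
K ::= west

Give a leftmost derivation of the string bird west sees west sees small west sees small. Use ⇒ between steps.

S ⇒ S small ⇒ S K sees small ⇒ S small K sees small ⇒ S K sees small K sees small ⇒ S K sees K sees small K sees small ⇒ bird K sees K sees small K sees small ⇒ bird west sees K sees small K sees small ⇒ bird west sees west sees small K sees small ⇒ bird west sees west sees small west sees small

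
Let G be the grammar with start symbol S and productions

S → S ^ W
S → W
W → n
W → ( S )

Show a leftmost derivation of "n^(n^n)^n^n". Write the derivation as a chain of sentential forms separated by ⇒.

S ⇒ S^W ⇒ S^W^W ⇒ S^W^W^W ⇒ W^W^W^W ⇒ n^W^W^W ⇒ n^(S)^W^W ⇒ n^(S^W)^W^W ⇒ n^(W^W)^W^W ⇒ n^(n^W)^W^W ⇒ n^(n^n)^W^W ⇒ n^(n^n)^n^W ⇒ n^(n^n)^n^n

S ⇒ S^W   [S → S ^ W]
S^W ⇒ S^W^W   [S → S ^ W]
S^W^W ⇒ S^W^W^W   [S → S ^ W]
S^W^W^W ⇒ W^W^W^W   [S → W]
W^W^W^W ⇒ n^W^W^W   [W → n]
n^W^W^W ⇒ n^(S)^W^W   [W → ( S )]
n^(S)^W^W ⇒ n^(S^W)^W^W   [S → S ^ W]
n^(S^W)^W^W ⇒ n^(W^W)^W^W   [S → W]
n^(W^W)^W^W ⇒ n^(n^W)^W^W   [W → n]
n^(n^W)^W^W ⇒ n^(n^n)^W^W   [W → n]
n^(n^n)^W^W ⇒ n^(n^n)^n^W   [W → n]
n^(n^n)^n^W ⇒ n^(n^n)^n^n   [W → n]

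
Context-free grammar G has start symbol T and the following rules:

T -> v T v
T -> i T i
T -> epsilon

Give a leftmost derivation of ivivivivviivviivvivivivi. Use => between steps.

T => iTi   [T -> i T i]
iTi => ivTvi   [T -> v T v]
ivTvi => iviTivi   [T -> i T i]
iviTivi => ivivTvivi   [T -> v T v]
ivivTvivi => iviviTivivi   [T -> i T i]
iviviTivivi => ivivivTvivivi   [T -> v T v]
ivivivTvivivi => iviviviTivivivi   [T -> i T i]
iviviviTivivivi => ivivivivTvivivivi   [T -> v T v]
ivivivivTvivivivi => ivivivivvTvvivivivi   [T -> v T v]
ivivivivvTvvivivivi => ivivivivviTivvivivivi   [T -> i T i]
ivivivivviTivvivivivi => ivivivivviiTiivvivivivi   [T -> i T i]
ivivivivviiTiivvivivivi => ivivivivviivTviivvivivivi   [T -> v T v]
ivivivivviivTviivvivivivi => ivivivivviivviivvivivivi   [T -> epsilon]

T => iTi => ivTvi => iviTivi => ivivTvivi => iviviTivivi => ivivivTvivivi => iviviviTivivivi => ivivivivTvivivivi => ivivivivvTvvivivivi => ivivivivviTivvivivivi => ivivivivviiTiivvivivivi => ivivivivviivTviivvivivivi => ivivivivviivviivvivivivi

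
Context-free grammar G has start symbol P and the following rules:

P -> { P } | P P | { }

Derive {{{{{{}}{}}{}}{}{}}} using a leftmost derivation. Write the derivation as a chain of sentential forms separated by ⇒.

P ⇒ {P}   [P -> { P }]
{P} ⇒ {{P}}   [P -> { P }]
{{P}} ⇒ {{PP}}   [P -> P P]
{{PP}} ⇒ {{PPP}}   [P -> P P]
{{PPP}} ⇒ {{{P}PP}}   [P -> { P }]
{{{P}PP}} ⇒ {{{PP}PP}}   [P -> P P]
{{{PP}PP}} ⇒ {{{{P}P}PP}}   [P -> { P }]
{{{{P}P}PP}} ⇒ {{{{PP}P}PP}}   [P -> P P]
{{{{PP}P}PP}} ⇒ {{{{{P}P}P}PP}}   [P -> { P }]
{{{{{P}P}P}PP}} ⇒ {{{{{{}}P}P}PP}}   [P -> { }]
{{{{{{}}P}P}PP}} ⇒ {{{{{{}}{}}P}PP}}   [P -> { }]
{{{{{{}}{}}P}PP}} ⇒ {{{{{{}}{}}{}}PP}}   [P -> { }]
{{{{{{}}{}}{}}PP}} ⇒ {{{{{{}}{}}{}}{}P}}   [P -> { }]
{{{{{{}}{}}{}}{}P}} ⇒ {{{{{{}}{}}{}}{}{}}}   [P -> { }]

P ⇒ {P} ⇒ {{P}} ⇒ {{PP}} ⇒ {{PPP}} ⇒ {{{P}PP}} ⇒ {{{PP}PP}} ⇒ {{{{P}P}PP}} ⇒ {{{{PP}P}PP}} ⇒ {{{{{P}P}P}PP}} ⇒ {{{{{{}}P}P}PP}} ⇒ {{{{{{}}{}}P}PP}} ⇒ {{{{{{}}{}}{}}PP}} ⇒ {{{{{{}}{}}{}}{}P}} ⇒ {{{{{{}}{}}{}}{}{}}}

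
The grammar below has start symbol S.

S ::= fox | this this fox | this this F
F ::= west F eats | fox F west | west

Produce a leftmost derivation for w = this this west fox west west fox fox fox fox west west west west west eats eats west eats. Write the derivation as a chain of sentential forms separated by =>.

S => this this F => this this west F eats => this this west fox F west eats => this this west fox west F eats west eats => this this west fox west west F eats eats west eats => this this west fox west west fox F west eats eats west eats => this this west fox west west fox fox F west west eats eats west eats => this this west fox west west fox fox fox F west west west eats eats west eats => this this west fox west west fox fox fox fox F west west west west eats eats west eats => this this west fox west west fox fox fox fox west west west west west eats eats west eats

S => this this F   [S ::= this this F]
this this F => this this west F eats   [F ::= west F eats]
this this west F eats => this this west fox F west eats   [F ::= fox F west]
this this west fox F west eats => this this west fox west F eats west eats   [F ::= west F eats]
this this west fox west F eats west eats => this this west fox west west F eats eats west eats   [F ::= west F eats]
this this west fox west west F eats eats west eats => this this west fox west west fox F west eats eats west eats   [F ::= fox F west]
this this west fox west west fox F west eats eats west eats => this this west fox west west fox fox F west west eats eats west eats   [F ::= fox F west]
this this west fox west west fox fox F west west eats eats west eats => this this west fox west west fox fox fox F west west west eats eats west eats   [F ::= fox F west]
this this west fox west west fox fox fox F west west west eats eats west eats => this this west fox west west fox fox fox fox F west west west west eats eats west eats   [F ::= fox F west]
this this west fox west west fox fox fox fox F west west west west eats eats west eats => this this west fox west west fox fox fox fox west west west west west eats eats west eats   [F ::= west]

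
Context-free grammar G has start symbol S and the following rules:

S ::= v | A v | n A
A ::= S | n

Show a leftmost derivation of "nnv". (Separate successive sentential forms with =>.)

S => nA   [S ::= n A]
nA => nS   [A ::= S]
nS => nAv   [S ::= A v]
nAv => nnv   [A ::= n]

S => nA => nS => nAv => nnv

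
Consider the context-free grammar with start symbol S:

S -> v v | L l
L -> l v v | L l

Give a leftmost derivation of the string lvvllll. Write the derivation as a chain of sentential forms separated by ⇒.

S ⇒ Ll   [S -> L l]
Ll ⇒ Lll   [L -> L l]
Lll ⇒ Llll   [L -> L l]
Llll ⇒ Lllll   [L -> L l]
Lllll ⇒ lvvllll   [L -> l v v]

S ⇒ Ll ⇒ Lll ⇒ Llll ⇒ Lllll ⇒ lvvllll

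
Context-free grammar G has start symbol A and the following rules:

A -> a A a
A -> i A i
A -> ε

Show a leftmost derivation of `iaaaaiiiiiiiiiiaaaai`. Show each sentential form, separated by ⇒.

A ⇒ iAi ⇒ iaAai ⇒ iaaAaai ⇒ iaaaAaaai ⇒ iaaaaAaaaai ⇒ iaaaaiAiaaaai ⇒ iaaaaiiAiiaaaai ⇒ iaaaaiiiAiiiaaaai ⇒ iaaaaiiiiAiiiiaaaai ⇒ iaaaaiiiiiAiiiiiaaaai ⇒ iaaaaiiiiiiiiiiaaaai

A ⇒ iAi   [A -> i A i]
iAi ⇒ iaAai   [A -> a A a]
iaAai ⇒ iaaAaai   [A -> a A a]
iaaAaai ⇒ iaaaAaaai   [A -> a A a]
iaaaAaaai ⇒ iaaaaAaaaai   [A -> a A a]
iaaaaAaaaai ⇒ iaaaaiAiaaaai   [A -> i A i]
iaaaaiAiaaaai ⇒ iaaaaiiAiiaaaai   [A -> i A i]
iaaaaiiAiiaaaai ⇒ iaaaaiiiAiiiaaaai   [A -> i A i]
iaaaaiiiAiiiaaaai ⇒ iaaaaiiiiAiiiiaaaai   [A -> i A i]
iaaaaiiiiAiiiiaaaai ⇒ iaaaaiiiiiAiiiiiaaaai   [A -> i A i]
iaaaaiiiiiAiiiiiaaaai ⇒ iaaaaiiiiiiiiiiaaaai   [A -> ε]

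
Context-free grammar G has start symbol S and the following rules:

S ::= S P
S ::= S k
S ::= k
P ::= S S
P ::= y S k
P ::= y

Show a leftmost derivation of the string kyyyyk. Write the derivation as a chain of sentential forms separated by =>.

S => Sk => SPk => SPPk => SPPPk => SPPPPk => kPPPPk => kyPPPk => kyyPPk => kyyyPk => kyyyyk

S => Sk   [S ::= S k]
Sk => SPk   [S ::= S P]
SPk => SPPk   [S ::= S P]
SPPk => SPPPk   [S ::= S P]
SPPPk => SPPPPk   [S ::= S P]
SPPPPk => kPPPPk   [S ::= k]
kPPPPk => kyPPPk   [P ::= y]
kyPPPk => kyyPPk   [P ::= y]
kyyPPk => kyyyPk   [P ::= y]
kyyyPk => kyyyyk   [P ::= y]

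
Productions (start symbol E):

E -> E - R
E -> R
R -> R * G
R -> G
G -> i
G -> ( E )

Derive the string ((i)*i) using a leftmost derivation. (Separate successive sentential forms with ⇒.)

E ⇒ R   [E -> R]
R ⇒ G   [R -> G]
G ⇒ (E)   [G -> ( E )]
(E) ⇒ (R)   [E -> R]
(R) ⇒ (R*G)   [R -> R * G]
(R*G) ⇒ (G*G)   [R -> G]
(G*G) ⇒ ((E)*G)   [G -> ( E )]
((E)*G) ⇒ ((R)*G)   [E -> R]
((R)*G) ⇒ ((G)*G)   [R -> G]
((G)*G) ⇒ ((i)*G)   [G -> i]
((i)*G) ⇒ ((i)*i)   [G -> i]

E ⇒ R ⇒ G ⇒ (E) ⇒ (R) ⇒ (R*G) ⇒ (G*G) ⇒ ((E)*G) ⇒ ((R)*G) ⇒ ((G)*G) ⇒ ((i)*G) ⇒ ((i)*i)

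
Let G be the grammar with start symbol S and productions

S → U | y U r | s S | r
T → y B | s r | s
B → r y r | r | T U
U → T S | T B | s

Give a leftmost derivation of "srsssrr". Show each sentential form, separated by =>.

S => U => TS => srS => srsS => srssS => srssU => srssTB => srsssrB => srsssrr

S => U   [S → U]
U => TS   [U → T S]
TS => srS   [T → s r]
srS => srsS   [S → s S]
srsS => srssS   [S → s S]
srssS => srssU   [S → U]
srssU => srssTB   [U → T B]
srssTB => srsssrB   [T → s r]
srsssrB => srsssrr   [B → r]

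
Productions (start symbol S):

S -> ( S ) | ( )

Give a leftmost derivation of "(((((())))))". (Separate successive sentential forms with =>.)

S => (S) => ((S)) => (((S))) => ((((S)))) => (((((S))))) => (((((())))))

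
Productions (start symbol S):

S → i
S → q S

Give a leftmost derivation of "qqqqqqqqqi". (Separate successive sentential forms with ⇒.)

S ⇒ qS ⇒ qqS ⇒ qqqS ⇒ qqqqS ⇒ qqqqqS ⇒ qqqqqqS ⇒ qqqqqqqS ⇒ qqqqqqqqS ⇒ qqqqqqqqqS ⇒ qqqqqqqqqi

S ⇒ qS   [S → q S]
qS ⇒ qqS   [S → q S]
qqS ⇒ qqqS   [S → q S]
qqqS ⇒ qqqqS   [S → q S]
qqqqS ⇒ qqqqqS   [S → q S]
qqqqqS ⇒ qqqqqqS   [S → q S]
qqqqqqS ⇒ qqqqqqqS   [S → q S]
qqqqqqqS ⇒ qqqqqqqqS   [S → q S]
qqqqqqqqS ⇒ qqqqqqqqqS   [S → q S]
qqqqqqqqqS ⇒ qqqqqqqqqi   [S → i]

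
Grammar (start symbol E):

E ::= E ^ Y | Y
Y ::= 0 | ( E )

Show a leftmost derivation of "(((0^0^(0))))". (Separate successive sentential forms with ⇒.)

E⇒Y⇒(E)⇒(Y)⇒((E))⇒((Y))⇒(((E)))⇒(((E^Y)))⇒(((E^Y^Y)))⇒(((Y^Y^Y)))⇒(((0^Y^Y)))⇒(((0^0^Y)))⇒(((0^0^(E))))⇒(((0^0^(Y))))⇒(((0^0^(0))))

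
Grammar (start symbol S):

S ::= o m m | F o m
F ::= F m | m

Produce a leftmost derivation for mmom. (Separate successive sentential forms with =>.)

S => Fom => Fmom => mmom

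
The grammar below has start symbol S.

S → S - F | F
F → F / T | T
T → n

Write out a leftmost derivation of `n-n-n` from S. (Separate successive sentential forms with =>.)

S => S-F   [S → S - F]
S-F => S-F-F   [S → S - F]
S-F-F => F-F-F   [S → F]
F-F-F => T-F-F   [F → T]
T-F-F => n-F-F   [T → n]
n-F-F => n-T-F   [F → T]
n-T-F => n-n-F   [T → n]
n-n-F => n-n-T   [F → T]
n-n-T => n-n-n   [T → n]

S=>S-F=>S-F-F=>F-F-F=>T-F-F=>n-F-F=>n-T-F=>n-n-F=>n-n-T=>n-n-n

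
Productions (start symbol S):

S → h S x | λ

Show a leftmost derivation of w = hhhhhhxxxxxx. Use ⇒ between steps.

S ⇒ hSx   [S → h S x]
hSx ⇒ hhSxx   [S → h S x]
hhSxx ⇒ hhhSxxx   [S → h S x]
hhhSxxx ⇒ hhhhSxxxx   [S → h S x]
hhhhSxxxx ⇒ hhhhhSxxxxx   [S → h S x]
hhhhhSxxxxx ⇒ hhhhhhSxxxxxx   [S → h S x]
hhhhhhSxxxxxx ⇒ hhhhhhxxxxxx   [S → λ]

S ⇒ hSx ⇒ hhSxx ⇒ hhhSxxx ⇒ hhhhSxxxx ⇒ hhhhhSxxxxx ⇒ hhhhhhSxxxxxx ⇒ hhhhhhxxxxxx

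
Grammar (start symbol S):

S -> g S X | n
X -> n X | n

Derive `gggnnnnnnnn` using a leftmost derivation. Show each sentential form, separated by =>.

S=>gSX=>ggSXX=>gggSXXX=>gggnXXX=>gggnnXX=>gggnnnXX=>gggnnnnX=>gggnnnnnX=>gggnnnnnnX=>gggnnnnnnnX=>gggnnnnnnnn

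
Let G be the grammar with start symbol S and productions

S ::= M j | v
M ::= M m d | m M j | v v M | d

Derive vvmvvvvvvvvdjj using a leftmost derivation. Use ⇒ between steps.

S ⇒ Mj ⇒ vvMj ⇒ vvmMjj ⇒ vvmvvMjj ⇒ vvmvvvvMjj ⇒ vvmvvvvvvMjj ⇒ vvmvvvvvvvvMjj ⇒ vvmvvvvvvvvdjj

S ⇒ Mj   [S ::= M j]
Mj ⇒ vvMj   [M ::= v v M]
vvMj ⇒ vvmMjj   [M ::= m M j]
vvmMjj ⇒ vvmvvMjj   [M ::= v v M]
vvmvvMjj ⇒ vvmvvvvMjj   [M ::= v v M]
vvmvvvvMjj ⇒ vvmvvvvvvMjj   [M ::= v v M]
vvmvvvvvvMjj ⇒ vvmvvvvvvvvMjj   [M ::= v v M]
vvmvvvvvvvvMjj ⇒ vvmvvvvvvvvdjj   [M ::= d]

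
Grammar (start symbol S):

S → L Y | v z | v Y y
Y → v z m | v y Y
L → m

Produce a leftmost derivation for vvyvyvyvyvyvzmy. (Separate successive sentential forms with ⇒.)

S⇒vYy⇒vvyYy⇒vvyvyYy⇒vvyvyvyYy⇒vvyvyvyvyYy⇒vvyvyvyvyvyYy⇒vvyvyvyvyvyvzmy

S ⇒ vYy   [S → v Y y]
vYy ⇒ vvyYy   [Y → v y Y]
vvyYy ⇒ vvyvyYy   [Y → v y Y]
vvyvyYy ⇒ vvyvyvyYy   [Y → v y Y]
vvyvyvyYy ⇒ vvyvyvyvyYy   [Y → v y Y]
vvyvyvyvyYy ⇒ vvyvyvyvyvyYy   [Y → v y Y]
vvyvyvyvyvyYy ⇒ vvyvyvyvyvyvzmy   [Y → v z m]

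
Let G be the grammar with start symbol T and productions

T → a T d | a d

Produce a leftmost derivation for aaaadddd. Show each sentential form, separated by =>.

T => aTd => aaTdd => aaaTddd => aaaadddd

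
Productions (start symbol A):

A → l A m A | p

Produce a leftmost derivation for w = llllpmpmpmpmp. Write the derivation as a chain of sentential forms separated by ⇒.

A ⇒ lAmA   [A → l A m A]
lAmA ⇒ llAmAmA   [A → l A m A]
llAmAmA ⇒ lllAmAmAmA   [A → l A m A]
lllAmAmAmA ⇒ llllAmAmAmAmA   [A → l A m A]
llllAmAmAmAmA ⇒ llllpmAmAmAmA   [A → p]
llllpmAmAmAmA ⇒ llllpmpmAmAmA   [A → p]
llllpmpmAmAmA ⇒ llllpmpmpmAmA   [A → p]
llllpmpmpmAmA ⇒ llllpmpmpmpmA   [A → p]
llllpmpmpmpmA ⇒ llllpmpmpmpmp   [A → p]

A⇒lAmA⇒llAmAmA⇒lllAmAmAmA⇒llllAmAmAmAmA⇒llllpmAmAmAmA⇒llllpmpmAmAmA⇒llllpmpmpmAmA⇒llllpmpmpmpmA⇒llllpmpmpmpmp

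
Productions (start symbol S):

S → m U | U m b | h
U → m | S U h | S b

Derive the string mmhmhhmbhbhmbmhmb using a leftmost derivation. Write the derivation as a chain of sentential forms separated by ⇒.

S⇒Umb⇒SUhmb⇒UmbUhmb⇒SUhmbUhmb⇒UmbUhmbUhmb⇒SUhmbUhmbUhmb⇒mUUhmbUhmbUhmb⇒mmUhmbUhmbUhmb⇒mmSUhhmbUhmbUhmb⇒mmhUhhmbUhmbUhmb⇒mmhmhhmbUhmbUhmb⇒mmhmhhmbSbhmbUhmb⇒mmhmhhmbhbhmbUhmb⇒mmhmhhmbhbhmbmhmb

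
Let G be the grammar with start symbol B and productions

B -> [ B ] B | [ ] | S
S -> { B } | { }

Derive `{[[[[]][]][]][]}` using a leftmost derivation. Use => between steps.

B => S => {B} => {[B]B} => {[[B]B]B} => {[[[B]B]B]B} => {[[[[]]B]B]B} => {[[[[]][]]B]B} => {[[[[]][]][]]B} => {[[[[]][]][]][]}

B => S   [B -> S]
S => {B}   [S -> { B }]
{B} => {[B]B}   [B -> [ B ] B]
{[B]B} => {[[B]B]B}   [B -> [ B ] B]
{[[B]B]B} => {[[[B]B]B]B}   [B -> [ B ] B]
{[[[B]B]B]B} => {[[[[]]B]B]B}   [B -> [ ]]
{[[[[]]B]B]B} => {[[[[]][]]B]B}   [B -> [ ]]
{[[[[]][]]B]B} => {[[[[]][]][]]B}   [B -> [ ]]
{[[[[]][]][]]B} => {[[[[]][]][]][]}   [B -> [ ]]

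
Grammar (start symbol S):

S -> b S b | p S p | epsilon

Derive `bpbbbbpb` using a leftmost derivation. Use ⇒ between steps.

S ⇒ bSb   [S -> b S b]
bSb ⇒ bpSpb   [S -> p S p]
bpSpb ⇒ bpbSbpb   [S -> b S b]
bpbSbpb ⇒ bpbbSbbpb   [S -> b S b]
bpbbSbbpb ⇒ bpbbbbpb   [S -> epsilon]

S ⇒ bSb ⇒ bpSpb ⇒ bpbSbpb ⇒ bpbbSbbpb ⇒ bpbbbbpb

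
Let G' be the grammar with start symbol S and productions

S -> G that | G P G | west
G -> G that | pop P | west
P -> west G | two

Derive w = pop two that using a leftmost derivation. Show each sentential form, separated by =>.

S => G that => pop P that => pop two that

S => G that   [S -> G that]
G that => pop P that   [G -> pop P]
pop P that => pop two that   [P -> two]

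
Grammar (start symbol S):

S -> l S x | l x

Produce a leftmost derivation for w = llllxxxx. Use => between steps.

S => lSx => llSxx => lllSxxx => llllxxxx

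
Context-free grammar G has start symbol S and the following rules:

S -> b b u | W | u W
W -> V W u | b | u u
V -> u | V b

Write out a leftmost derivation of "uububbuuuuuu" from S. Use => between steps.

S => uW   [S -> u W]
uW => uVWu   [W -> V W u]
uVWu => uVbWu   [V -> V b]
uVbWu => uubWu   [V -> u]
uubWu => uubVWuu   [W -> V W u]
uubVWuu => uubVbWuu   [V -> V b]
uubVbWuu => uubVbbWuu   [V -> V b]
uubVbbWuu => uububbWuu   [V -> u]
uububbWuu => uububbVWuuu   [W -> V W u]
uububbVWuuu => uububbuWuuu   [V -> u]
uububbuWuuu => uububbuuuuuu   [W -> u u]

S => uW => uVWu => uVbWu => uubWu => uubVWuu => uubVbWuu => uubVbbWuu => uububbWuu => uububbVWuuu => uububbuWuuu => uububbuuuuuu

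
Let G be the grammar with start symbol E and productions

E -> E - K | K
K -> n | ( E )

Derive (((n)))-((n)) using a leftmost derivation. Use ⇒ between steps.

E⇒E-K⇒K-K⇒(E)-K⇒(K)-K⇒((E))-K⇒((K))-K⇒(((E)))-K⇒(((K)))-K⇒(((n)))-K⇒(((n)))-(E)⇒(((n)))-(K)⇒(((n)))-((E))⇒(((n)))-((K))⇒(((n)))-((n))

E ⇒ E-K   [E -> E - K]
E-K ⇒ K-K   [E -> K]
K-K ⇒ (E)-K   [K -> ( E )]
(E)-K ⇒ (K)-K   [E -> K]
(K)-K ⇒ ((E))-K   [K -> ( E )]
((E))-K ⇒ ((K))-K   [E -> K]
((K))-K ⇒ (((E)))-K   [K -> ( E )]
(((E)))-K ⇒ (((K)))-K   [E -> K]
(((K)))-K ⇒ (((n)))-K   [K -> n]
(((n)))-K ⇒ (((n)))-(E)   [K -> ( E )]
(((n)))-(E) ⇒ (((n)))-(K)   [E -> K]
(((n)))-(K) ⇒ (((n)))-((E))   [K -> ( E )]
(((n)))-((E)) ⇒ (((n)))-((K))   [E -> K]
(((n)))-((K)) ⇒ (((n)))-((n))   [K -> n]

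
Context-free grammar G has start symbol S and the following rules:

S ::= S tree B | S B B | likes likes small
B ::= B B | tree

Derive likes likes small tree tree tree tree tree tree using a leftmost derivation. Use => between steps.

S => S tree B   [S ::= S tree B]
S tree B => S B B tree B   [S ::= S B B]
S B B tree B => S B B B B tree B   [S ::= S B B]
S B B B B tree B => likes likes small B B B B tree B   [S ::= likes likes small]
likes likes small B B B B tree B => likes likes small tree B B B tree B   [B ::= tree]
likes likes small tree B B B tree B => likes likes small tree tree B B tree B   [B ::= tree]
likes likes small tree tree B B tree B => likes likes small tree tree tree B tree B   [B ::= tree]
likes likes small tree tree tree B tree B => likes likes small tree tree tree tree tree B   [B ::= tree]
likes likes small tree tree tree tree tree B => likes likes small tree tree tree tree tree tree   [B ::= tree]

S => S tree B => S B B tree B => S B B B B tree B => likes likes small B B B B tree B => likes likes small tree B B B tree B => likes likes small tree tree B B tree B => likes likes small tree tree tree B tree B => likes likes small tree tree tree tree tree B => likes likes small tree tree tree tree tree tree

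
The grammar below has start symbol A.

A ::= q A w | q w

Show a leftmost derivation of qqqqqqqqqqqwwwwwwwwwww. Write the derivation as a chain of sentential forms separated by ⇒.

A⇒qAw⇒qqAww⇒qqqAwww⇒qqqqAwwww⇒qqqqqAwwwww⇒qqqqqqAwwwwww⇒qqqqqqqAwwwwwww⇒qqqqqqqqAwwwwwwww⇒qqqqqqqqqAwwwwwwwww⇒qqqqqqqqqqAwwwwwwwwww⇒qqqqqqqqqqqwwwwwwwwwww

A ⇒ qAw   [A ::= q A w]
qAw ⇒ qqAww   [A ::= q A w]
qqAww ⇒ qqqAwww   [A ::= q A w]
qqqAwww ⇒ qqqqAwwww   [A ::= q A w]
qqqqAwwww ⇒ qqqqqAwwwww   [A ::= q A w]
qqqqqAwwwww ⇒ qqqqqqAwwwwww   [A ::= q A w]
qqqqqqAwwwwww ⇒ qqqqqqqAwwwwwww   [A ::= q A w]
qqqqqqqAwwwwwww ⇒ qqqqqqqqAwwwwwwww   [A ::= q A w]
qqqqqqqqAwwwwwwww ⇒ qqqqqqqqqAwwwwwwwww   [A ::= q A w]
qqqqqqqqqAwwwwwwwww ⇒ qqqqqqqqqqAwwwwwwwwww   [A ::= q A w]
qqqqqqqqqqAwwwwwwwwww ⇒ qqqqqqqqqqqwwwwwwwwwww   [A ::= q w]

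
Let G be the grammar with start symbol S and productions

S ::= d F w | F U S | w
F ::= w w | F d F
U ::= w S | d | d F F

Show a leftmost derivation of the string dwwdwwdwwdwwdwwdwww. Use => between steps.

S => dFw => dFdFw => dFdFdFw => dFdFdFdFw => dFdFdFdFdFw => dFdFdFdFdFdFw => dwwdFdFdFdFdFw => dwwdwwdFdFdFdFw => dwwdwwdwwdFdFdFw => dwwdwwdwwdwwdFdFw => dwwdwwdwwdwwdwwdFw => dwwdwwdwwdwwdwwdwww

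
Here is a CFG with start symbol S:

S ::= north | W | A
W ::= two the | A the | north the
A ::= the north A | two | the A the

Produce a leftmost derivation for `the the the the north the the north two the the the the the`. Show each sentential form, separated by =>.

S => W => A the => the A the the => the the A the the the => the the the A the the the the => the the the the north A the the the the => the the the the north the A the the the the the => the the the the north the the north A the the the the the => the the the the north the the north two the the the the the

S => W   [S ::= W]
W => A the   [W ::= A the]
A the => the A the the   [A ::= the A the]
the A the the => the the A the the the   [A ::= the A the]
the the A the the the => the the the A the the the the   [A ::= the A the]
the the the A the the the the => the the the the north A the the the the   [A ::= the north A]
the the the the north A the the the the => the the the the north the A the the the the the   [A ::= the A the]
the the the the north the A the the the the the => the the the the north the the north A the the the the the   [A ::= the north A]
the the the the north the the north A the the the the the => the the the the north the the north two the the the the the   [A ::= two]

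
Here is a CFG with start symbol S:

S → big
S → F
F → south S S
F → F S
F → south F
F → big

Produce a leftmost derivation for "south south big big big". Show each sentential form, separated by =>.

S => F => F S => south F S => south south S S S => south south big S S => south south big F S => south south big big S => south south big big F => south south big big big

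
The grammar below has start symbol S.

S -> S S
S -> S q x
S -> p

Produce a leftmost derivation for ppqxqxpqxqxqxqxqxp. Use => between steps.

S=>SS=>SqxS=>SqxqxS=>SqxqxqxS=>SqxqxqxqxS=>SqxqxqxqxqxS=>SSqxqxqxqxqxS=>pSqxqxqxqxqxS=>pSSqxqxqxqxqxS=>pSqxSqxqxqxqxqxS=>pSqxqxSqxqxqxqxqxS=>ppqxqxSqxqxqxqxqxS=>ppqxqxpqxqxqxqxqxS=>ppqxqxpqxqxqxqxqxp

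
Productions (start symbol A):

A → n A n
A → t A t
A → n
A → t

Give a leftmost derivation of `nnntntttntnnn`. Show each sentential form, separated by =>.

A => nAn   [A → n A n]
nAn => nnAnn   [A → n A n]
nnAnn => nnnAnnn   [A → n A n]
nnnAnnn => nnntAtnnn   [A → t A t]
nnntAtnnn => nnntnAntnnn   [A → n A n]
nnntnAntnnn => nnntntAtntnnn   [A → t A t]
nnntntAtntnnn => nnntntttntnnn   [A → t]

A=>nAn=>nnAnn=>nnnAnnn=>nnntAtnnn=>nnntnAntnnn=>nnntntAtntnnn=>nnntntttntnnn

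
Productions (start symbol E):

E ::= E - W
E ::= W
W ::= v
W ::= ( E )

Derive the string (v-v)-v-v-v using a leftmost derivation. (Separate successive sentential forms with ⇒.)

E⇒E-W⇒E-W-W⇒E-W-W-W⇒W-W-W-W⇒(E)-W-W-W⇒(E-W)-W-W-W⇒(W-W)-W-W-W⇒(v-W)-W-W-W⇒(v-v)-W-W-W⇒(v-v)-v-W-W⇒(v-v)-v-v-W⇒(v-v)-v-v-v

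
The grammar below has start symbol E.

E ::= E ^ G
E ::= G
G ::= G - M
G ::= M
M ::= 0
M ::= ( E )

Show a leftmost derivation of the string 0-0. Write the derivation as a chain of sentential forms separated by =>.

E => G   [E ::= G]
G => G-M   [G ::= G - M]
G-M => M-M   [G ::= M]
M-M => 0-M   [M ::= 0]
0-M => 0-0   [M ::= 0]

E=>G=>G-M=>M-M=>0-M=>0-0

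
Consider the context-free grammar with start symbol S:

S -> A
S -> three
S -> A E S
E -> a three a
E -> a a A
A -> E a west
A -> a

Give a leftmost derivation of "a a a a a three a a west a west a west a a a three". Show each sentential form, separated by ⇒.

S ⇒ A E S ⇒ E a west E S ⇒ a a A a west E S ⇒ a a E a west a west E S ⇒ a a a a A a west a west E S ⇒ a a a a E a west a west a west E S ⇒ a a a a a three a a west a west a west E S ⇒ a a a a a three a a west a west a west a a A S ⇒ a a a a a three a a west a west a west a a a S ⇒ a a a a a three a a west a west a west a a a three

S ⇒ A E S   [S -> A E S]
A E S ⇒ E a west E S   [A -> E a west]
E a west E S ⇒ a a A a west E S   [E -> a a A]
a a A a west E S ⇒ a a E a west a west E S   [A -> E a west]
a a E a west a west E S ⇒ a a a a A a west a west E S   [E -> a a A]
a a a a A a west a west E S ⇒ a a a a E a west a west a west E S   [A -> E a west]
a a a a E a west a west a west E S ⇒ a a a a a three a a west a west a west E S   [E -> a three a]
a a a a a three a a west a west a west E S ⇒ a a a a a three a a west a west a west a a A S   [E -> a a A]
a a a a a three a a west a west a west a a A S ⇒ a a a a a three a a west a west a west a a a S   [A -> a]
a a a a a three a a west a west a west a a a S ⇒ a a a a a three a a west a west a west a a a three   [S -> three]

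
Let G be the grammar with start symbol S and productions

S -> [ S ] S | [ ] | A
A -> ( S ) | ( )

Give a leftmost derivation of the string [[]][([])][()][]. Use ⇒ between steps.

S⇒[S]S⇒[[]]S⇒[[]][S]S⇒[[]][A]S⇒[[]][(S)]S⇒[[]][([])]S⇒[[]][([])][S]S⇒[[]][([])][A]S⇒[[]][([])][()]S⇒[[]][([])][()][]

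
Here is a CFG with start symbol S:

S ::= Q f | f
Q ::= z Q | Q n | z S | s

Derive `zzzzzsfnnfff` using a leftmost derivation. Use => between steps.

S=>Qf=>zQf=>zzSf=>zzQff=>zzzQff=>zzzzSff=>zzzzQfff=>zzzzQnfff=>zzzzQnnfff=>zzzzzSnnfff=>zzzzzQfnnfff=>zzzzzsfnnfff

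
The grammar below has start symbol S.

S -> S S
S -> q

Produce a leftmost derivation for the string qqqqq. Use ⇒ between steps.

S ⇒ SS   [S -> S S]
SS ⇒ SSS   [S -> S S]
SSS ⇒ SSSS   [S -> S S]
SSSS ⇒ qSSS   [S -> q]
qSSS ⇒ qSSSS   [S -> S S]
qSSSS ⇒ qqSSS   [S -> q]
qqSSS ⇒ qqqSS   [S -> q]
qqqSS ⇒ qqqqS   [S -> q]
qqqqS ⇒ qqqqq   [S -> q]

S⇒SS⇒SSS⇒SSSS⇒qSSS⇒qSSSS⇒qqSSS⇒qqqSS⇒qqqqS⇒qqqqq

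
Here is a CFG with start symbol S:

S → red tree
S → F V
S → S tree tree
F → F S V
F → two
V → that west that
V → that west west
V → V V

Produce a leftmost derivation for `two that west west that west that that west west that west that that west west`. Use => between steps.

S => F V => two V => two V V => two V V V => two V V V V => two that west west V V V => two that west west V V V V => two that west west that west that V V V => two that west west that west that that west west V V => two that west west that west that that west west that west that V => two that west west that west that that west west that west that that west west

S => F V   [S → F V]
F V => two V   [F → two]
two V => two V V   [V → V V]
two V V => two V V V   [V → V V]
two V V V => two V V V V   [V → V V]
two V V V V => two that west west V V V   [V → that west west]
two that west west V V V => two that west west V V V V   [V → V V]
two that west west V V V V => two that west west that west that V V V   [V → that west that]
two that west west that west that V V V => two that west west that west that that west west V V   [V → that west west]
two that west west that west that that west west V V => two that west west that west that that west west that west that V   [V → that west that]
two that west west that west that that west west that west that V => two that west west that west that that west west that west that that west west   [V → that west west]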